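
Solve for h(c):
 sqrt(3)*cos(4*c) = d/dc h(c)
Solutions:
 h(c) = C1 + sqrt(3)*sin(4*c)/4


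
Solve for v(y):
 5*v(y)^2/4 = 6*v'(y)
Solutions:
 v(y) = -24/(C1 + 5*y)


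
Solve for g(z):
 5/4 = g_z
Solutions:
 g(z) = C1 + 5*z/4


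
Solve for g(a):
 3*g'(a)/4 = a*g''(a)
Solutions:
 g(a) = C1 + C2*a^(7/4)


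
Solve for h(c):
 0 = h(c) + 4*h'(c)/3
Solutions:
 h(c) = C1*exp(-3*c/4)


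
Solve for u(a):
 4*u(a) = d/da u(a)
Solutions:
 u(a) = C1*exp(4*a)


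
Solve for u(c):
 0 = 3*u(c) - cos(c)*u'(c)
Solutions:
 u(c) = C1*(sin(c) + 1)^(3/2)/(sin(c) - 1)^(3/2)


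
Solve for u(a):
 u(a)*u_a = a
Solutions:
 u(a) = -sqrt(C1 + a^2)
 u(a) = sqrt(C1 + a^2)


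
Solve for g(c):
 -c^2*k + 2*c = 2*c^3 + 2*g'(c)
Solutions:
 g(c) = C1 - c^4/4 - c^3*k/6 + c^2/2


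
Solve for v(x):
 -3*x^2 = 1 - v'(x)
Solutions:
 v(x) = C1 + x^3 + x


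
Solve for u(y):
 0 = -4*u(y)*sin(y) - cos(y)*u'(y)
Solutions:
 u(y) = C1*cos(y)^4


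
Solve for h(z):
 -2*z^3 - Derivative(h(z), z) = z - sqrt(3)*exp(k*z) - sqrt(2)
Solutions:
 h(z) = C1 - z^4/2 - z^2/2 + sqrt(2)*z + sqrt(3)*exp(k*z)/k


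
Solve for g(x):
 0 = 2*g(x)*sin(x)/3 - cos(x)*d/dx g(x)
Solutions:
 g(x) = C1/cos(x)^(2/3)


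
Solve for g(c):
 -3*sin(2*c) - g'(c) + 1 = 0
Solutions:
 g(c) = C1 + c + 3*cos(2*c)/2


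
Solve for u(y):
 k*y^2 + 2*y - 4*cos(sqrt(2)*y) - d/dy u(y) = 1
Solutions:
 u(y) = C1 + k*y^3/3 + y^2 - y - 2*sqrt(2)*sin(sqrt(2)*y)


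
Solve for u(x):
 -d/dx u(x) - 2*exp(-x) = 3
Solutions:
 u(x) = C1 - 3*x + 2*exp(-x)


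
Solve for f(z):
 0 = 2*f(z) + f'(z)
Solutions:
 f(z) = C1*exp(-2*z)


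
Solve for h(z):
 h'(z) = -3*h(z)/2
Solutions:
 h(z) = C1*exp(-3*z/2)


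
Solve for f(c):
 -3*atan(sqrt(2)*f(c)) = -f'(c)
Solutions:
 Integral(1/atan(sqrt(2)*_y), (_y, f(c))) = C1 + 3*c


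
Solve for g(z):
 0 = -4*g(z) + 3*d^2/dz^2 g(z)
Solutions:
 g(z) = C1*exp(-2*sqrt(3)*z/3) + C2*exp(2*sqrt(3)*z/3)


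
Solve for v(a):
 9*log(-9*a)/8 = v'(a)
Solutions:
 v(a) = C1 + 9*a*log(-a)/8 + 9*a*(-1 + 2*log(3))/8


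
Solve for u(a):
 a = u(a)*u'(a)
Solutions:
 u(a) = -sqrt(C1 + a^2)
 u(a) = sqrt(C1 + a^2)


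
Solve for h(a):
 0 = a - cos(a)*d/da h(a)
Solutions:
 h(a) = C1 + Integral(a/cos(a), a)


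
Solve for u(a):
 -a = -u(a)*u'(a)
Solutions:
 u(a) = -sqrt(C1 + a^2)
 u(a) = sqrt(C1 + a^2)


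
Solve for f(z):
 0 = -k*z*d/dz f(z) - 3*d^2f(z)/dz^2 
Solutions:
 f(z) = Piecewise((-sqrt(6)*sqrt(pi)*C1*erf(sqrt(6)*sqrt(k)*z/6)/(2*sqrt(k)) - C2, (k > 0) | (k < 0)), (-C1*z - C2, True))


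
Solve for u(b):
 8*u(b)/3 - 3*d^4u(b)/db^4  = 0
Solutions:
 u(b) = C1*exp(-2^(3/4)*sqrt(3)*b/3) + C2*exp(2^(3/4)*sqrt(3)*b/3) + C3*sin(2^(3/4)*sqrt(3)*b/3) + C4*cos(2^(3/4)*sqrt(3)*b/3)


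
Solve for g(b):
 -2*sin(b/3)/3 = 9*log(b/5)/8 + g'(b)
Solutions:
 g(b) = C1 - 9*b*log(b)/8 + 9*b/8 + 9*b*log(5)/8 + 2*cos(b/3)


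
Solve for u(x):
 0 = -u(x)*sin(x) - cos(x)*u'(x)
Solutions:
 u(x) = C1*cos(x)


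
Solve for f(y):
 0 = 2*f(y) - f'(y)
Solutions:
 f(y) = C1*exp(2*y)


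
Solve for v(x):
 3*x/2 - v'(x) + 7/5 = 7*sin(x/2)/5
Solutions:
 v(x) = C1 + 3*x^2/4 + 7*x/5 + 14*cos(x/2)/5


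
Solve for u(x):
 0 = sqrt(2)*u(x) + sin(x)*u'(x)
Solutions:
 u(x) = C1*(cos(x) + 1)^(sqrt(2)/2)/(cos(x) - 1)^(sqrt(2)/2)


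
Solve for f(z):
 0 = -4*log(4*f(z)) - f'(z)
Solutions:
 Integral(1/(log(_y) + 2*log(2)), (_y, f(z)))/4 = C1 - z


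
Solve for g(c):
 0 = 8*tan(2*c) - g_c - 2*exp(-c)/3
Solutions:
 g(c) = C1 + 2*log(tan(2*c)^2 + 1) + 2*exp(-c)/3


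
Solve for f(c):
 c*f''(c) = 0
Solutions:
 f(c) = C1 + C2*c


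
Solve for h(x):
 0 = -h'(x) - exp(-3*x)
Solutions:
 h(x) = C1 + exp(-3*x)/3


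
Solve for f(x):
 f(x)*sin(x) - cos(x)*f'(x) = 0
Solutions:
 f(x) = C1/cos(x)


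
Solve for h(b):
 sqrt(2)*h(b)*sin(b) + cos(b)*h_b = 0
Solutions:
 h(b) = C1*cos(b)^(sqrt(2))


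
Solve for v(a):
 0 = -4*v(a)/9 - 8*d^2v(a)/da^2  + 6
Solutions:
 v(a) = C1*sin(sqrt(2)*a/6) + C2*cos(sqrt(2)*a/6) + 27/2


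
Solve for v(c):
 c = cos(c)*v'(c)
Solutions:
 v(c) = C1 + Integral(c/cos(c), c)


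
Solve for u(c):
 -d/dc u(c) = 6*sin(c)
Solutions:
 u(c) = C1 + 6*cos(c)


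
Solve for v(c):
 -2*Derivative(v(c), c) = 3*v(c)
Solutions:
 v(c) = C1*exp(-3*c/2)


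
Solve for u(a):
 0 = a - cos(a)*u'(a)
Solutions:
 u(a) = C1 + Integral(a/cos(a), a)


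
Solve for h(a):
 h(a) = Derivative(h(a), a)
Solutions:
 h(a) = C1*exp(a)


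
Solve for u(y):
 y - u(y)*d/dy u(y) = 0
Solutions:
 u(y) = -sqrt(C1 + y^2)
 u(y) = sqrt(C1 + y^2)


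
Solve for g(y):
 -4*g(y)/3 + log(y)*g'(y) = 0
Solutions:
 g(y) = C1*exp(4*li(y)/3)


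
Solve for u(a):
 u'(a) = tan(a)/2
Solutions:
 u(a) = C1 - log(cos(a))/2


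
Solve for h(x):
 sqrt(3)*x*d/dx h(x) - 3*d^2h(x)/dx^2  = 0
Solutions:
 h(x) = C1 + C2*erfi(sqrt(2)*3^(3/4)*x/6)


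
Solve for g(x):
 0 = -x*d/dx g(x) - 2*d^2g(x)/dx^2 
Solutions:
 g(x) = C1 + C2*erf(x/2)


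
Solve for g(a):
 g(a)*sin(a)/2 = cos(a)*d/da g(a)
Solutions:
 g(a) = C1/sqrt(cos(a))


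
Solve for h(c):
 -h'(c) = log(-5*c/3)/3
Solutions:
 h(c) = C1 - c*log(-c)/3 + c*(-log(5) + 1 + log(3))/3


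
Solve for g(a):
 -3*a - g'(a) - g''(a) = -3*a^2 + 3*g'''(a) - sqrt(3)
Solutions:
 g(a) = C1 + a^3 - 9*a^2/2 - 9*a + sqrt(3)*a + (C2*sin(sqrt(11)*a/6) + C3*cos(sqrt(11)*a/6))*exp(-a/6)


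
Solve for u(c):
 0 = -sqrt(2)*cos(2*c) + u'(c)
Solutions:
 u(c) = C1 + sqrt(2)*sin(2*c)/2


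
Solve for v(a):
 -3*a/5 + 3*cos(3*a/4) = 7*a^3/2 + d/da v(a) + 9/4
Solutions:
 v(a) = C1 - 7*a^4/8 - 3*a^2/10 - 9*a/4 + 4*sin(3*a/4)


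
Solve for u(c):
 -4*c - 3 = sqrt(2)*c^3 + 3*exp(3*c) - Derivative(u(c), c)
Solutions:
 u(c) = C1 + sqrt(2)*c^4/4 + 2*c^2 + 3*c + exp(3*c)


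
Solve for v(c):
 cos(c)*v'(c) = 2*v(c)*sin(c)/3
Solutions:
 v(c) = C1/cos(c)^(2/3)


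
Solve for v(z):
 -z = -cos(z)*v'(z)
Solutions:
 v(z) = C1 + Integral(z/cos(z), z)


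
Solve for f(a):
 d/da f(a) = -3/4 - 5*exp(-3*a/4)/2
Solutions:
 f(a) = C1 - 3*a/4 + 10*exp(-3*a/4)/3


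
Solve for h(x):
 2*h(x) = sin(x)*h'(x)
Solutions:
 h(x) = C1*(cos(x) - 1)/(cos(x) + 1)


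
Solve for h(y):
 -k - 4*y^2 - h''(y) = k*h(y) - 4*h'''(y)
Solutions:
 h(y) = C1*exp(y*(-(-216*k + sqrt((216*k + 1)^2 - 1) - 1)^(1/3) + 1 - 1/(-216*k + sqrt((216*k + 1)^2 - 1) - 1)^(1/3))/12) + C2*exp(y*((-216*k + sqrt((216*k + 1)^2 - 1) - 1)^(1/3) - sqrt(3)*I*(-216*k + sqrt((216*k + 1)^2 - 1) - 1)^(1/3) + 2 - 4/((-1 + sqrt(3)*I)*(-216*k + sqrt((216*k + 1)^2 - 1) - 1)^(1/3)))/24) + C3*exp(y*((-216*k + sqrt((216*k + 1)^2 - 1) - 1)^(1/3) + sqrt(3)*I*(-216*k + sqrt((216*k + 1)^2 - 1) - 1)^(1/3) + 2 + 4/((1 + sqrt(3)*I)*(-216*k + sqrt((216*k + 1)^2 - 1) - 1)^(1/3)))/24) - 1 - 4*y^2/k + 8/k^2


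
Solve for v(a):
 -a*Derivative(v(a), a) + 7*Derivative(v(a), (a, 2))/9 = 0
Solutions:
 v(a) = C1 + C2*erfi(3*sqrt(14)*a/14)


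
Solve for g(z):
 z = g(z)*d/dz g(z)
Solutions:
 g(z) = -sqrt(C1 + z^2)
 g(z) = sqrt(C1 + z^2)


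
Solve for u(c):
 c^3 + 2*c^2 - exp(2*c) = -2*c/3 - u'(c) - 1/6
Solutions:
 u(c) = C1 - c^4/4 - 2*c^3/3 - c^2/3 - c/6 + exp(2*c)/2


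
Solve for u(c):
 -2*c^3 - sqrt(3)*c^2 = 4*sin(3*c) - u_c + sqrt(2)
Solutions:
 u(c) = C1 + c^4/2 + sqrt(3)*c^3/3 + sqrt(2)*c - 4*cos(3*c)/3


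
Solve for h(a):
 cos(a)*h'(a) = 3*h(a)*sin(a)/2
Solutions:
 h(a) = C1/cos(a)^(3/2)


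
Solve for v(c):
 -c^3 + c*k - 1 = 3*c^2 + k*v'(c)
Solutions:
 v(c) = C1 - c^4/(4*k) - c^3/k + c^2/2 - c/k


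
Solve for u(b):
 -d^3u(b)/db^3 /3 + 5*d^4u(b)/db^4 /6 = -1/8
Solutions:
 u(b) = C1 + C2*b + C3*b^2 + C4*exp(2*b/5) + b^3/16


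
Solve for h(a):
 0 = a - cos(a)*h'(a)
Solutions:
 h(a) = C1 + Integral(a/cos(a), a)


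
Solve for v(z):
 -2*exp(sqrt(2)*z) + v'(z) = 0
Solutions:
 v(z) = C1 + sqrt(2)*exp(sqrt(2)*z)


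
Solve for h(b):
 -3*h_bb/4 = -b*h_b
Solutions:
 h(b) = C1 + C2*erfi(sqrt(6)*b/3)


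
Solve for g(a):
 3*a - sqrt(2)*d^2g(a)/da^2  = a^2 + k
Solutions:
 g(a) = C1 + C2*a - sqrt(2)*a^4/24 + sqrt(2)*a^3/4 - sqrt(2)*a^2*k/4


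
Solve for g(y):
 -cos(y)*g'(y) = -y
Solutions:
 g(y) = C1 + Integral(y/cos(y), y)


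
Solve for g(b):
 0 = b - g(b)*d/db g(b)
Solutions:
 g(b) = -sqrt(C1 + b^2)
 g(b) = sqrt(C1 + b^2)


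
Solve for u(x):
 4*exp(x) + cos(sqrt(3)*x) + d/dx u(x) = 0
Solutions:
 u(x) = C1 - 4*exp(x) - sqrt(3)*sin(sqrt(3)*x)/3


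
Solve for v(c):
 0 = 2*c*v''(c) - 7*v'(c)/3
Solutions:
 v(c) = C1 + C2*c^(13/6)


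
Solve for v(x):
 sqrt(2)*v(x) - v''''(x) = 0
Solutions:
 v(x) = C1*exp(-2^(1/8)*x) + C2*exp(2^(1/8)*x) + C3*sin(2^(1/8)*x) + C4*cos(2^(1/8)*x)


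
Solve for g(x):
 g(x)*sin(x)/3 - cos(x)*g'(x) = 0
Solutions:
 g(x) = C1/cos(x)^(1/3)


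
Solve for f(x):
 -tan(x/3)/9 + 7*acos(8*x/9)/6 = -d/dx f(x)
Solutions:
 f(x) = C1 - 7*x*acos(8*x/9)/6 + 7*sqrt(81 - 64*x^2)/48 - log(cos(x/3))/3


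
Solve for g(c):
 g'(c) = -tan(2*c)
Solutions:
 g(c) = C1 + log(cos(2*c))/2


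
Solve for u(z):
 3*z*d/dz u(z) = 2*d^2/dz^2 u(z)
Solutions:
 u(z) = C1 + C2*erfi(sqrt(3)*z/2)


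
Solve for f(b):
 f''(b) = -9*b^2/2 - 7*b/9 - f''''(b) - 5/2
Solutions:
 f(b) = C1 + C2*b + C3*sin(b) + C4*cos(b) - 3*b^4/8 - 7*b^3/54 + 13*b^2/4


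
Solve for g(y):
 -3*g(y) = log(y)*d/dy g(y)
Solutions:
 g(y) = C1*exp(-3*li(y))


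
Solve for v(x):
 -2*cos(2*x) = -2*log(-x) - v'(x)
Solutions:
 v(x) = C1 - 2*x*log(-x) + 2*x + sin(2*x)


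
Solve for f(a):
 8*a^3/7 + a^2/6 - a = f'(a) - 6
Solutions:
 f(a) = C1 + 2*a^4/7 + a^3/18 - a^2/2 + 6*a


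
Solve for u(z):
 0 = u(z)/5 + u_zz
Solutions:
 u(z) = C1*sin(sqrt(5)*z/5) + C2*cos(sqrt(5)*z/5)


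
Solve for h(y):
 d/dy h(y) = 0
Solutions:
 h(y) = C1


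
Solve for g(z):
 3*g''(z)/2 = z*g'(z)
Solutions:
 g(z) = C1 + C2*erfi(sqrt(3)*z/3)


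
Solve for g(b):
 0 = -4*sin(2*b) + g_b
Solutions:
 g(b) = C1 - 2*cos(2*b)


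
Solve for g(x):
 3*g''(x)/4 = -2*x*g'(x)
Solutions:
 g(x) = C1 + C2*erf(2*sqrt(3)*x/3)


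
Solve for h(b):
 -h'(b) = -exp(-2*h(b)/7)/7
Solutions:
 h(b) = 7*log(-sqrt(C1 + b)) - 7*log(7) + 7*log(2)/2
 h(b) = 7*log(C1 + b)/2 - 7*log(7) + 7*log(2)/2


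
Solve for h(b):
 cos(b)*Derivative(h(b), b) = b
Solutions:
 h(b) = C1 + Integral(b/cos(b), b)


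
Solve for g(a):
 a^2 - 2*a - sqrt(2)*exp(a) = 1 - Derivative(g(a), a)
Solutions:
 g(a) = C1 - a^3/3 + a^2 + a + sqrt(2)*exp(a)


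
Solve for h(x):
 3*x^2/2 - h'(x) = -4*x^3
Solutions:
 h(x) = C1 + x^4 + x^3/2


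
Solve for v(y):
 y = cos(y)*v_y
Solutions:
 v(y) = C1 + Integral(y/cos(y), y)


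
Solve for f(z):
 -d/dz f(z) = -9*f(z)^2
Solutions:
 f(z) = -1/(C1 + 9*z)


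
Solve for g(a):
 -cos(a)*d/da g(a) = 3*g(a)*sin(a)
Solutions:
 g(a) = C1*cos(a)^3


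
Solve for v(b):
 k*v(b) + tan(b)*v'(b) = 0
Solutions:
 v(b) = C1*exp(-k*log(sin(b)))


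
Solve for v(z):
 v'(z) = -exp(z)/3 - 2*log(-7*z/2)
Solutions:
 v(z) = C1 - 2*z*log(-z) + 2*z*(-log(7) + log(2) + 1) - exp(z)/3


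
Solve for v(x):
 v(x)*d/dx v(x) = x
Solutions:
 v(x) = -sqrt(C1 + x^2)
 v(x) = sqrt(C1 + x^2)


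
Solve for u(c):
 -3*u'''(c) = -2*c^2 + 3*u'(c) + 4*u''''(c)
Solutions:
 u(c) = C1 + C2*exp(c*(-2 + (4*sqrt(39) + 25)^(-1/3) + (4*sqrt(39) + 25)^(1/3))/8)*sin(sqrt(3)*c*(-(4*sqrt(39) + 25)^(1/3) + (4*sqrt(39) + 25)^(-1/3))/8) + C3*exp(c*(-2 + (4*sqrt(39) + 25)^(-1/3) + (4*sqrt(39) + 25)^(1/3))/8)*cos(sqrt(3)*c*(-(4*sqrt(39) + 25)^(1/3) + (4*sqrt(39) + 25)^(-1/3))/8) + C4*exp(-c*((4*sqrt(39) + 25)^(-1/3) + 1 + (4*sqrt(39) + 25)^(1/3))/4) + 2*c^3/9 - 4*c/3


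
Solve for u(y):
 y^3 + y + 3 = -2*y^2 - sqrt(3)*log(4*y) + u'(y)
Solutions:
 u(y) = C1 + y^4/4 + 2*y^3/3 + y^2/2 + sqrt(3)*y*log(y) - sqrt(3)*y + 2*sqrt(3)*y*log(2) + 3*y


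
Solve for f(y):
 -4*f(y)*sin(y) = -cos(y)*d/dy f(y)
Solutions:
 f(y) = C1/cos(y)^4


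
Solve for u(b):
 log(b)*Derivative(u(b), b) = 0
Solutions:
 u(b) = C1


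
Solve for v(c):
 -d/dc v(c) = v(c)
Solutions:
 v(c) = C1*exp(-c)


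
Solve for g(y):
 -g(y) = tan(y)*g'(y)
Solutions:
 g(y) = C1/sin(y)


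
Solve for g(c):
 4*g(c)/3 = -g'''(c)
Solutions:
 g(c) = C3*exp(-6^(2/3)*c/3) + (C1*sin(2^(2/3)*3^(1/6)*c/2) + C2*cos(2^(2/3)*3^(1/6)*c/2))*exp(6^(2/3)*c/6)


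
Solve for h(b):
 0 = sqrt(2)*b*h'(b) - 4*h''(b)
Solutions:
 h(b) = C1 + C2*erfi(2^(3/4)*b/4)


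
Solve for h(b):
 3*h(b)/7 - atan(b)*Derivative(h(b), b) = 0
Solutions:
 h(b) = C1*exp(3*Integral(1/atan(b), b)/7)


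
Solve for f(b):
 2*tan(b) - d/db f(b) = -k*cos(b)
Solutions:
 f(b) = C1 + k*sin(b) - 2*log(cos(b))


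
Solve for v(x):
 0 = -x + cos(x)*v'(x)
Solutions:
 v(x) = C1 + Integral(x/cos(x), x)


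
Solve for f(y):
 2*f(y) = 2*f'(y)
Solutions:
 f(y) = C1*exp(y)


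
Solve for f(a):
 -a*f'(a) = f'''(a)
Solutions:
 f(a) = C1 + Integral(C2*airyai(-a) + C3*airybi(-a), a)


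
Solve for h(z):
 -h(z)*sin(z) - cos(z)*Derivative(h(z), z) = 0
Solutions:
 h(z) = C1*cos(z)


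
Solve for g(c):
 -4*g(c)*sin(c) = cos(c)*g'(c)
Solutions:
 g(c) = C1*cos(c)^4


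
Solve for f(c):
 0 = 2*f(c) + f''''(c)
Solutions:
 f(c) = (C1*sin(2^(3/4)*c/2) + C2*cos(2^(3/4)*c/2))*exp(-2^(3/4)*c/2) + (C3*sin(2^(3/4)*c/2) + C4*cos(2^(3/4)*c/2))*exp(2^(3/4)*c/2)


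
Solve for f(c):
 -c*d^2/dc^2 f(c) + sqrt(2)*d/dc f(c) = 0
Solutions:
 f(c) = C1 + C2*c^(1 + sqrt(2))


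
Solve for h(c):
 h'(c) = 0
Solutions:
 h(c) = C1


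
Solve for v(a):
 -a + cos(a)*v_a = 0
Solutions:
 v(a) = C1 + Integral(a/cos(a), a)


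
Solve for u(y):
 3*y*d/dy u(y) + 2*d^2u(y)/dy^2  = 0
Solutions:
 u(y) = C1 + C2*erf(sqrt(3)*y/2)


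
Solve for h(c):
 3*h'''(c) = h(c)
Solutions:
 h(c) = C3*exp(3^(2/3)*c/3) + (C1*sin(3^(1/6)*c/2) + C2*cos(3^(1/6)*c/2))*exp(-3^(2/3)*c/6)


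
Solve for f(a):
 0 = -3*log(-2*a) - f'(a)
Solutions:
 f(a) = C1 - 3*a*log(-a) + 3*a*(1 - log(2))


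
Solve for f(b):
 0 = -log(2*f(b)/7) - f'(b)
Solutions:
 Integral(1/(log(_y) - log(7) + log(2)), (_y, f(b))) = C1 - b


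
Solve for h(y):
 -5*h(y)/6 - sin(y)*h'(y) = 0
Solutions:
 h(y) = C1*(cos(y) + 1)^(5/12)/(cos(y) - 1)^(5/12)


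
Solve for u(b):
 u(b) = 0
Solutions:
 u(b) = 0


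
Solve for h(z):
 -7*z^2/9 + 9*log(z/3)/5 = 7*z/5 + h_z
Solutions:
 h(z) = C1 - 7*z^3/27 - 7*z^2/10 + 9*z*log(z)/5 - 9*z*log(3)/5 - 9*z/5


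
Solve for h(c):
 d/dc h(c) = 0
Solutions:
 h(c) = C1


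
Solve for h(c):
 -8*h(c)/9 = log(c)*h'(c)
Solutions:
 h(c) = C1*exp(-8*li(c)/9)


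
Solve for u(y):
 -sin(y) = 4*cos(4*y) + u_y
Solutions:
 u(y) = C1 - sin(4*y) + cos(y)


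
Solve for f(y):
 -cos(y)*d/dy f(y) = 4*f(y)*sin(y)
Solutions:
 f(y) = C1*cos(y)^4


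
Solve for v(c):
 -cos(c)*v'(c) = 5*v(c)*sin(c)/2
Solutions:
 v(c) = C1*cos(c)^(5/2)


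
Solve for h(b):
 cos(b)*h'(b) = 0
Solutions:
 h(b) = C1


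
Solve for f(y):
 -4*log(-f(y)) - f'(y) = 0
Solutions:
 -li(-f(y)) = C1 - 4*y


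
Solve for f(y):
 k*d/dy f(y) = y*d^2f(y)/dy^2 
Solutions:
 f(y) = C1 + y^(re(k) + 1)*(C2*sin(log(y)*Abs(im(k))) + C3*cos(log(y)*im(k)))


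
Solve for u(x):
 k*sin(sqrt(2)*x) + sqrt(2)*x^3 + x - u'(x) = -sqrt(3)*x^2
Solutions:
 u(x) = C1 - sqrt(2)*k*cos(sqrt(2)*x)/2 + sqrt(2)*x^4/4 + sqrt(3)*x^3/3 + x^2/2


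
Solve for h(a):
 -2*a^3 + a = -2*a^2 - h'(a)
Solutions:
 h(a) = C1 + a^4/2 - 2*a^3/3 - a^2/2


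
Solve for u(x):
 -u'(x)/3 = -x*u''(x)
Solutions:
 u(x) = C1 + C2*x^(4/3)


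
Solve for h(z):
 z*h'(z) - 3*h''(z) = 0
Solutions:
 h(z) = C1 + C2*erfi(sqrt(6)*z/6)


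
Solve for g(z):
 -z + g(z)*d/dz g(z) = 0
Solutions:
 g(z) = -sqrt(C1 + z^2)
 g(z) = sqrt(C1 + z^2)


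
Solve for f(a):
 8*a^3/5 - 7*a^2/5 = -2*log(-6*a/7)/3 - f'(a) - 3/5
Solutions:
 f(a) = C1 - 2*a^4/5 + 7*a^3/15 - 2*a*log(-a)/3 + a*(-10*log(6) + 1 + 10*log(7))/15


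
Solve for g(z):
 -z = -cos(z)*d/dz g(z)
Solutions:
 g(z) = C1 + Integral(z/cos(z), z)


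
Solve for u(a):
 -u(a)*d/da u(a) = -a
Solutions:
 u(a) = -sqrt(C1 + a^2)
 u(a) = sqrt(C1 + a^2)


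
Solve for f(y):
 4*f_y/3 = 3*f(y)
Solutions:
 f(y) = C1*exp(9*y/4)


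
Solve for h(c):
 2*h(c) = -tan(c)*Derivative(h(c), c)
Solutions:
 h(c) = C1/sin(c)^2


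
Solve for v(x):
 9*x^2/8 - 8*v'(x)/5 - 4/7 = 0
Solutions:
 v(x) = C1 + 15*x^3/64 - 5*x/14


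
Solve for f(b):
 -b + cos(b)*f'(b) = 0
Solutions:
 f(b) = C1 + Integral(b/cos(b), b)


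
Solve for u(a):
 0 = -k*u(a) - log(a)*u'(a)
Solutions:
 u(a) = C1*exp(-k*li(a))


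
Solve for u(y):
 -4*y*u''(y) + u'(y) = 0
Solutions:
 u(y) = C1 + C2*y^(5/4)


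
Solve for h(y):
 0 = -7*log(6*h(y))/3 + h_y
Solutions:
 -3*Integral(1/(log(_y) + log(6)), (_y, h(y)))/7 = C1 - y


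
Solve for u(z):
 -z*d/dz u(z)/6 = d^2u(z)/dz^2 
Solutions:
 u(z) = C1 + C2*erf(sqrt(3)*z/6)


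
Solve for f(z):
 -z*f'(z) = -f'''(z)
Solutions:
 f(z) = C1 + Integral(C2*airyai(z) + C3*airybi(z), z)


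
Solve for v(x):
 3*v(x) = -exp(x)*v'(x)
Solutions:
 v(x) = C1*exp(3*exp(-x))


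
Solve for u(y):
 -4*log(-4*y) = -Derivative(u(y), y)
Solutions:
 u(y) = C1 + 4*y*log(-y) + 4*y*(-1 + 2*log(2))


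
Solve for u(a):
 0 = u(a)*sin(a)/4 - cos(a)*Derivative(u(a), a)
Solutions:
 u(a) = C1/cos(a)^(1/4)


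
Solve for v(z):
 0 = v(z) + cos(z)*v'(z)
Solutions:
 v(z) = C1*sqrt(sin(z) - 1)/sqrt(sin(z) + 1)


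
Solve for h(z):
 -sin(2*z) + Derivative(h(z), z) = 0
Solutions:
 h(z) = C1 - cos(2*z)/2


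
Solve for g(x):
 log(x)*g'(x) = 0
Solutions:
 g(x) = C1


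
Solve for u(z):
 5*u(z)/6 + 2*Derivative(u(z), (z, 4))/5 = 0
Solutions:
 u(z) = (C1*sin(3^(3/4)*sqrt(5)*z/6) + C2*cos(3^(3/4)*sqrt(5)*z/6))*exp(-3^(3/4)*sqrt(5)*z/6) + (C3*sin(3^(3/4)*sqrt(5)*z/6) + C4*cos(3^(3/4)*sqrt(5)*z/6))*exp(3^(3/4)*sqrt(5)*z/6)


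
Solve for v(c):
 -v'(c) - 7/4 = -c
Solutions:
 v(c) = C1 + c^2/2 - 7*c/4


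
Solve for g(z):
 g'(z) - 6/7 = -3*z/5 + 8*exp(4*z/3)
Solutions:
 g(z) = C1 - 3*z^2/10 + 6*z/7 + 6*exp(4*z/3)


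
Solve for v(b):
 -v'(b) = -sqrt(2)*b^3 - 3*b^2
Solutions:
 v(b) = C1 + sqrt(2)*b^4/4 + b^3


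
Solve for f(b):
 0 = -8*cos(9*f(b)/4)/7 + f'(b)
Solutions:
 -8*b/7 - 2*log(sin(9*f(b)/4) - 1)/9 + 2*log(sin(9*f(b)/4) + 1)/9 = C1


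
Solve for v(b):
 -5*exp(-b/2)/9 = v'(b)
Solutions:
 v(b) = C1 + 10*exp(-b/2)/9


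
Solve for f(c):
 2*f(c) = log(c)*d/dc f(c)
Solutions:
 f(c) = C1*exp(2*li(c))


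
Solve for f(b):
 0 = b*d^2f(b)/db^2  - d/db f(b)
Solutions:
 f(b) = C1 + C2*b^2


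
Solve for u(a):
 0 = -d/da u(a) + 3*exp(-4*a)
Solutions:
 u(a) = C1 - 3*exp(-4*a)/4


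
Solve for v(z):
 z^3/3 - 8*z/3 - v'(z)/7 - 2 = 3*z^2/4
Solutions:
 v(z) = C1 + 7*z^4/12 - 7*z^3/4 - 28*z^2/3 - 14*z


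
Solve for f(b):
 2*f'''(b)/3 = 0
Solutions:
 f(b) = C1 + C2*b + C3*b^2


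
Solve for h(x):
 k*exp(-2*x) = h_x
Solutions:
 h(x) = C1 - k*exp(-2*x)/2


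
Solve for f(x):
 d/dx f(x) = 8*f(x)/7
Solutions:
 f(x) = C1*exp(8*x/7)


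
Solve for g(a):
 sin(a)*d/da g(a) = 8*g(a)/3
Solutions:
 g(a) = C1*(cos(a) - 1)^(4/3)/(cos(a) + 1)^(4/3)


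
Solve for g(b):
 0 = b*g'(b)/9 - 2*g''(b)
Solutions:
 g(b) = C1 + C2*erfi(b/6)


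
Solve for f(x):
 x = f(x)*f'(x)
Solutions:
 f(x) = -sqrt(C1 + x^2)
 f(x) = sqrt(C1 + x^2)


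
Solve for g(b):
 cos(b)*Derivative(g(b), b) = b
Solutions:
 g(b) = C1 + Integral(b/cos(b), b)


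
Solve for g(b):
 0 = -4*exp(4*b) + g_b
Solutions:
 g(b) = C1 + exp(4*b)


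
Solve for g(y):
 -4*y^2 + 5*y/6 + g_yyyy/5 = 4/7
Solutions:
 g(y) = C1 + C2*y + C3*y^2 + C4*y^3 + y^6/18 - 5*y^5/144 + 5*y^4/42


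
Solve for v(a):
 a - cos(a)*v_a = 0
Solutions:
 v(a) = C1 + Integral(a/cos(a), a)


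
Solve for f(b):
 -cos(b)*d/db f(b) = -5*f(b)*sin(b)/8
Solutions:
 f(b) = C1/cos(b)^(5/8)


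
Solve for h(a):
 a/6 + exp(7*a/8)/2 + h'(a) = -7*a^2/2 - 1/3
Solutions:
 h(a) = C1 - 7*a^3/6 - a^2/12 - a/3 - 4*exp(7*a/8)/7


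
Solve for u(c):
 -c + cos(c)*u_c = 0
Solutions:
 u(c) = C1 + Integral(c/cos(c), c)


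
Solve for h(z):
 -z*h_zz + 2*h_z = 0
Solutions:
 h(z) = C1 + C2*z^3


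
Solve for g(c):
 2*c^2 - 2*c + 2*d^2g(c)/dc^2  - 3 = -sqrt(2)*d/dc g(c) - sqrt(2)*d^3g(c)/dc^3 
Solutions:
 g(c) = C1 - sqrt(2)*c^3/3 + sqrt(2)*c^2/2 + 2*c^2 - 2*c - sqrt(2)*c/2 + (C2*sin(sqrt(2)*c/2) + C3*cos(sqrt(2)*c/2))*exp(-sqrt(2)*c/2)


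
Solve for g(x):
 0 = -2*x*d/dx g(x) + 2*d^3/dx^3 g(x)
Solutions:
 g(x) = C1 + Integral(C2*airyai(x) + C3*airybi(x), x)


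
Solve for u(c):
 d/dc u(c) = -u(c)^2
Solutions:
 u(c) = 1/(C1 + c)


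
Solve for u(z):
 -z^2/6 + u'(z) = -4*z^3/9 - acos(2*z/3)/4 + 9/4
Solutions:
 u(z) = C1 - z^4/9 + z^3/18 - z*acos(2*z/3)/4 + 9*z/4 + sqrt(9 - 4*z^2)/8


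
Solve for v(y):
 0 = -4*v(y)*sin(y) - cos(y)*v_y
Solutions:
 v(y) = C1*cos(y)^4


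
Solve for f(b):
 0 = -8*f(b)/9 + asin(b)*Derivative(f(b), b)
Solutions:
 f(b) = C1*exp(8*Integral(1/asin(b), b)/9)


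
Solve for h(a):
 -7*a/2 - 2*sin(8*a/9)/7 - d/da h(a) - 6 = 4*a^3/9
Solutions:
 h(a) = C1 - a^4/9 - 7*a^2/4 - 6*a + 9*cos(8*a/9)/28


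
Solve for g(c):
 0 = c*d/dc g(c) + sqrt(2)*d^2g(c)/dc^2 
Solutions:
 g(c) = C1 + C2*erf(2^(1/4)*c/2)


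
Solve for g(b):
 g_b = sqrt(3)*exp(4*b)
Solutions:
 g(b) = C1 + sqrt(3)*exp(4*b)/4


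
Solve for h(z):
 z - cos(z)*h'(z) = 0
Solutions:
 h(z) = C1 + Integral(z/cos(z), z)


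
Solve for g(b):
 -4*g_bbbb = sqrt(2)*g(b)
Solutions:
 g(b) = (C1*sin(2^(1/8)*b/2) + C2*cos(2^(1/8)*b/2))*exp(-2^(1/8)*b/2) + (C3*sin(2^(1/8)*b/2) + C4*cos(2^(1/8)*b/2))*exp(2^(1/8)*b/2)


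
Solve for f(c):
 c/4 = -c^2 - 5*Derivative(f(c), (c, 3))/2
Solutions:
 f(c) = C1 + C2*c + C3*c^2 - c^5/150 - c^4/240


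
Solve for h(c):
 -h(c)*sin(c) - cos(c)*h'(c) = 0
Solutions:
 h(c) = C1*cos(c)


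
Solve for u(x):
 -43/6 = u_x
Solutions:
 u(x) = C1 - 43*x/6


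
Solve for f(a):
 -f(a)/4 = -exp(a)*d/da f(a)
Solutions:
 f(a) = C1*exp(-exp(-a)/4)


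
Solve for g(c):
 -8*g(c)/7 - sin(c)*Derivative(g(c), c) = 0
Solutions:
 g(c) = C1*(cos(c) + 1)^(4/7)/(cos(c) - 1)^(4/7)


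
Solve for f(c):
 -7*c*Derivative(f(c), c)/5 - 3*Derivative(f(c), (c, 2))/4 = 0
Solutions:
 f(c) = C1 + C2*erf(sqrt(210)*c/15)


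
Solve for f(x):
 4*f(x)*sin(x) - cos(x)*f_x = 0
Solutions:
 f(x) = C1/cos(x)^4


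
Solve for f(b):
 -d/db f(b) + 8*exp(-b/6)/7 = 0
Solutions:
 f(b) = C1 - 48*exp(-b/6)/7


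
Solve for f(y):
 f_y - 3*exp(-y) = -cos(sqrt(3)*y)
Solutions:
 f(y) = C1 - sqrt(3)*sin(sqrt(3)*y)/3 - 3*exp(-y)


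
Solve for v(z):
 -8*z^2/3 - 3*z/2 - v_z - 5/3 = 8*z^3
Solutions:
 v(z) = C1 - 2*z^4 - 8*z^3/9 - 3*z^2/4 - 5*z/3


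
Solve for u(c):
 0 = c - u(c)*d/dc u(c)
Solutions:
 u(c) = -sqrt(C1 + c^2)
 u(c) = sqrt(C1 + c^2)


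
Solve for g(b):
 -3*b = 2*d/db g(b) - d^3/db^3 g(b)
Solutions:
 g(b) = C1 + C2*exp(-sqrt(2)*b) + C3*exp(sqrt(2)*b) - 3*b^2/4


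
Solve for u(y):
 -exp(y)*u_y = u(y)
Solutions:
 u(y) = C1*exp(exp(-y))


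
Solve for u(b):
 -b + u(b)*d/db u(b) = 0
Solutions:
 u(b) = -sqrt(C1 + b^2)
 u(b) = sqrt(C1 + b^2)


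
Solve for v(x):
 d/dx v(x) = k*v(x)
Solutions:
 v(x) = C1*exp(k*x)


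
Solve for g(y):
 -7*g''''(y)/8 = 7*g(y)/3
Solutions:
 g(y) = (C1*sin(2^(1/4)*3^(3/4)*y/3) + C2*cos(2^(1/4)*3^(3/4)*y/3))*exp(-2^(1/4)*3^(3/4)*y/3) + (C3*sin(2^(1/4)*3^(3/4)*y/3) + C4*cos(2^(1/4)*3^(3/4)*y/3))*exp(2^(1/4)*3^(3/4)*y/3)


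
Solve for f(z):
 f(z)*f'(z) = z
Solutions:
 f(z) = -sqrt(C1 + z^2)
 f(z) = sqrt(C1 + z^2)


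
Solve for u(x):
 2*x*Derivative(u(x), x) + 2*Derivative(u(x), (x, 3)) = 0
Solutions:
 u(x) = C1 + Integral(C2*airyai(-x) + C3*airybi(-x), x)


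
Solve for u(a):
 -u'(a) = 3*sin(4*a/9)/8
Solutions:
 u(a) = C1 + 27*cos(4*a/9)/32


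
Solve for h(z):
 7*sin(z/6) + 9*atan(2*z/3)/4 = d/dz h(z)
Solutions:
 h(z) = C1 + 9*z*atan(2*z/3)/4 - 27*log(4*z^2 + 9)/16 - 42*cos(z/6)


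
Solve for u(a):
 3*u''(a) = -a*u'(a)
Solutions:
 u(a) = C1 + C2*erf(sqrt(6)*a/6)


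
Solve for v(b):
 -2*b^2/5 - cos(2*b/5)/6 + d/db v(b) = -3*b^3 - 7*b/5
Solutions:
 v(b) = C1 - 3*b^4/4 + 2*b^3/15 - 7*b^2/10 + 5*sin(2*b/5)/12


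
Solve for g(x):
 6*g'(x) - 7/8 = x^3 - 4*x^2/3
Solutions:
 g(x) = C1 + x^4/24 - 2*x^3/27 + 7*x/48


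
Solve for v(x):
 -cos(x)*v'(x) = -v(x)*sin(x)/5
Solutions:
 v(x) = C1/cos(x)^(1/5)


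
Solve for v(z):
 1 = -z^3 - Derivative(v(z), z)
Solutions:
 v(z) = C1 - z^4/4 - z


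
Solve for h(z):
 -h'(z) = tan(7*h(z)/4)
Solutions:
 h(z) = -4*asin(C1*exp(-7*z/4))/7 + 4*pi/7
 h(z) = 4*asin(C1*exp(-7*z/4))/7


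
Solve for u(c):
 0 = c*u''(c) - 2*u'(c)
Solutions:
 u(c) = C1 + C2*c^3


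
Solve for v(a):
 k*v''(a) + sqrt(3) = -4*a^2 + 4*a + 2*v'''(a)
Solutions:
 v(a) = C1 + C2*a + C3*exp(a*k/2) - a^4/(3*k) + 2*a^3*(1 - 4/k)/(3*k) + a^2*(-sqrt(3)/2 + 4/k - 16/k^2)/k


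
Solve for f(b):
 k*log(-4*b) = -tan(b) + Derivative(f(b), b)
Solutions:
 f(b) = C1 + b*k*(log(-b) - 1) + 2*b*k*log(2) - log(cos(b))


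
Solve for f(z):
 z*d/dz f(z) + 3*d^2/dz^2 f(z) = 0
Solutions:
 f(z) = C1 + C2*erf(sqrt(6)*z/6)


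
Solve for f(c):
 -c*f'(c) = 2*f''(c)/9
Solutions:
 f(c) = C1 + C2*erf(3*c/2)


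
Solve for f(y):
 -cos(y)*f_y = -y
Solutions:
 f(y) = C1 + Integral(y/cos(y), y)


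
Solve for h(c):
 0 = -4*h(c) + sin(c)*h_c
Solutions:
 h(c) = C1*(cos(c)^2 - 2*cos(c) + 1)/(cos(c)^2 + 2*cos(c) + 1)


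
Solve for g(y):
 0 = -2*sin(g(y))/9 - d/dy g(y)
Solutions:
 2*y/9 + log(cos(g(y)) - 1)/2 - log(cos(g(y)) + 1)/2 = C1


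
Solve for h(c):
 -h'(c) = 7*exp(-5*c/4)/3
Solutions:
 h(c) = C1 + 28*exp(-5*c/4)/15


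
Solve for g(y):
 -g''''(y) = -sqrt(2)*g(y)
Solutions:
 g(y) = C1*exp(-2^(1/8)*y) + C2*exp(2^(1/8)*y) + C3*sin(2^(1/8)*y) + C4*cos(2^(1/8)*y)


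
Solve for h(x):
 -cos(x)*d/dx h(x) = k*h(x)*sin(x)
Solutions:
 h(x) = C1*exp(k*log(cos(x)))


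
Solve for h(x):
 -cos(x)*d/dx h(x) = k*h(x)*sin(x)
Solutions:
 h(x) = C1*exp(k*log(cos(x)))


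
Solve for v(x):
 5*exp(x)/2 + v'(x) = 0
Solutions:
 v(x) = C1 - 5*exp(x)/2


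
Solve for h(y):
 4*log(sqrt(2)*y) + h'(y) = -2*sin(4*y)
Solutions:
 h(y) = C1 - 4*y*log(y) - 2*y*log(2) + 4*y + cos(4*y)/2


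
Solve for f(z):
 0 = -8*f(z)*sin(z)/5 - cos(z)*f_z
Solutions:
 f(z) = C1*cos(z)^(8/5)


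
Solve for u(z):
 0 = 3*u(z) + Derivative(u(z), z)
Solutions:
 u(z) = C1*exp(-3*z)


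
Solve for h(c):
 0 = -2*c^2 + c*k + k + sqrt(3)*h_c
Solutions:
 h(c) = C1 + 2*sqrt(3)*c^3/9 - sqrt(3)*c^2*k/6 - sqrt(3)*c*k/3


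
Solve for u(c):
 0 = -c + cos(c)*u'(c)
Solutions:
 u(c) = C1 + Integral(c/cos(c), c)


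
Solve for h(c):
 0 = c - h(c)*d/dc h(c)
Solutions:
 h(c) = -sqrt(C1 + c^2)
 h(c) = sqrt(C1 + c^2)


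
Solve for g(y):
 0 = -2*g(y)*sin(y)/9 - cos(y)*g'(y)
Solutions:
 g(y) = C1*cos(y)^(2/9)


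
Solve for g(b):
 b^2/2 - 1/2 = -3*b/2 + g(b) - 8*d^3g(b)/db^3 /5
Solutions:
 g(b) = C3*exp(5^(1/3)*b/2) + b^2/2 + 3*b/2 + (C1*sin(sqrt(3)*5^(1/3)*b/4) + C2*cos(sqrt(3)*5^(1/3)*b/4))*exp(-5^(1/3)*b/4) - 1/2


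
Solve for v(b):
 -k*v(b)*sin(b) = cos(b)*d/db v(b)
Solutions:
 v(b) = C1*exp(k*log(cos(b)))


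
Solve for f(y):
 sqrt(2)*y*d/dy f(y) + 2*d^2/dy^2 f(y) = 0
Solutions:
 f(y) = C1 + C2*erf(2^(1/4)*y/2)


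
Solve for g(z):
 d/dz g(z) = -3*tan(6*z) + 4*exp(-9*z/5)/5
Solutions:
 g(z) = C1 - log(tan(6*z)^2 + 1)/4 - 4*exp(-9*z/5)/9


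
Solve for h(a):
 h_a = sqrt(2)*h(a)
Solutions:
 h(a) = C1*exp(sqrt(2)*a)


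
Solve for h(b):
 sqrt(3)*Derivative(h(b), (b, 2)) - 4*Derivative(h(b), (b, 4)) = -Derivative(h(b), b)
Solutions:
 h(b) = C1 + C2*exp(-b*(3^(5/6)/(sqrt(9 - sqrt(3)) + 3)^(1/3) + 3^(2/3)*(sqrt(9 - sqrt(3)) + 3)^(1/3))/12)*sin(b*(-3^(1/6)*(sqrt(9 - sqrt(3)) + 3)^(1/3) + 3^(1/3)/(sqrt(9 - sqrt(3)) + 3)^(1/3))/4) + C3*exp(-b*(3^(5/6)/(sqrt(9 - sqrt(3)) + 3)^(1/3) + 3^(2/3)*(sqrt(9 - sqrt(3)) + 3)^(1/3))/12)*cos(b*(-3^(1/6)*(sqrt(9 - sqrt(3)) + 3)^(1/3) + 3^(1/3)/(sqrt(9 - sqrt(3)) + 3)^(1/3))/4) + C4*exp(b*(3^(5/6)/(sqrt(9 - sqrt(3)) + 3)^(1/3) + 3^(2/3)*(sqrt(9 - sqrt(3)) + 3)^(1/3))/6)


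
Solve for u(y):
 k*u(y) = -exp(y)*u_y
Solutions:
 u(y) = C1*exp(k*exp(-y))


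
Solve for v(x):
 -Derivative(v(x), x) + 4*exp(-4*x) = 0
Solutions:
 v(x) = C1 - exp(-4*x)


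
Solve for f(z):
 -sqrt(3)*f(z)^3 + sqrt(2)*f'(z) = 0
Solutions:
 f(z) = -sqrt(-1/(C1 + sqrt(6)*z))
 f(z) = sqrt(-1/(C1 + sqrt(6)*z))


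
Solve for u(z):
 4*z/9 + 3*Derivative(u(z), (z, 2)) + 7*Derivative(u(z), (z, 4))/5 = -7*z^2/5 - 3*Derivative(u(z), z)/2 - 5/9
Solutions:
 u(z) = C1 + C2*exp(-70^(1/3)*z*(-(21 + sqrt(1001))^(1/3) + 2*70^(1/3)/(21 + sqrt(1001))^(1/3))/28)*sin(sqrt(3)*70^(1/3)*z*(2*70^(1/3)/(21 + sqrt(1001))^(1/3) + (21 + sqrt(1001))^(1/3))/28) + C3*exp(-70^(1/3)*z*(-(21 + sqrt(1001))^(1/3) + 2*70^(1/3)/(21 + sqrt(1001))^(1/3))/28)*cos(sqrt(3)*70^(1/3)*z*(2*70^(1/3)/(21 + sqrt(1001))^(1/3) + (21 + sqrt(1001))^(1/3))/28) + C4*exp(70^(1/3)*z*(-(21 + sqrt(1001))^(1/3) + 2*70^(1/3)/(21 + sqrt(1001))^(1/3))/14) - 14*z^3/45 + 232*z^2/135 - 326*z/45


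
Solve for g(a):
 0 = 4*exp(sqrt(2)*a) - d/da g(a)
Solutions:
 g(a) = C1 + 2*sqrt(2)*exp(sqrt(2)*a)


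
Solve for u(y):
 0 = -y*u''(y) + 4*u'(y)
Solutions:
 u(y) = C1 + C2*y^5


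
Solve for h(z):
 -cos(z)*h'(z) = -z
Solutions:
 h(z) = C1 + Integral(z/cos(z), z)


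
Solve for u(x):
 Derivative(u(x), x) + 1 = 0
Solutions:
 u(x) = C1 - x


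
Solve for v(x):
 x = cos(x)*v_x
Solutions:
 v(x) = C1 + Integral(x/cos(x), x)


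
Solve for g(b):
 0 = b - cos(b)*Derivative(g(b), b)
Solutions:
 g(b) = C1 + Integral(b/cos(b), b)


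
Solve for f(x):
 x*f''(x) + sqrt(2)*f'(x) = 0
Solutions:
 f(x) = C1 + C2*x^(1 - sqrt(2))


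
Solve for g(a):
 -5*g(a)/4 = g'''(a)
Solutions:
 g(a) = C3*exp(-10^(1/3)*a/2) + (C1*sin(10^(1/3)*sqrt(3)*a/4) + C2*cos(10^(1/3)*sqrt(3)*a/4))*exp(10^(1/3)*a/4)


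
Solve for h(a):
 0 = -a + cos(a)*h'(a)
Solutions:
 h(a) = C1 + Integral(a/cos(a), a)


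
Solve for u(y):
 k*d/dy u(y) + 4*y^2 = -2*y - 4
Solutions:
 u(y) = C1 - 4*y^3/(3*k) - y^2/k - 4*y/k


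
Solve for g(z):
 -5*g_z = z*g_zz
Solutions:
 g(z) = C1 + C2/z^4


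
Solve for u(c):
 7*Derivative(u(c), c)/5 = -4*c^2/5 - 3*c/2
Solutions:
 u(c) = C1 - 4*c^3/21 - 15*c^2/28


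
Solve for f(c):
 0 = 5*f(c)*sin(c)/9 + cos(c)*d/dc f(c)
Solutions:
 f(c) = C1*cos(c)^(5/9)


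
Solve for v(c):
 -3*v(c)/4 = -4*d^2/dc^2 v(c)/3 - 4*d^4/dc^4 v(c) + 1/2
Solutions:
 v(c) = C1*exp(-sqrt(3)*c*sqrt(-2 + sqrt(31))/6) + C2*exp(sqrt(3)*c*sqrt(-2 + sqrt(31))/6) + C3*sin(sqrt(3)*c*sqrt(2 + sqrt(31))/6) + C4*cos(sqrt(3)*c*sqrt(2 + sqrt(31))/6) - 2/3


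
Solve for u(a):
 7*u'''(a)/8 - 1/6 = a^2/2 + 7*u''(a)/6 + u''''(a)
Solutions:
 u(a) = C1 + C2*a - a^4/28 - 3*a^3/28 + 43*a^2/784 + (C3*sin(sqrt(2247)*a/48) + C4*cos(sqrt(2247)*a/48))*exp(7*a/16)


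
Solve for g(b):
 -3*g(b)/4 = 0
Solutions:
 g(b) = 0


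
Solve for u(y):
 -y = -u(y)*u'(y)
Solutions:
 u(y) = -sqrt(C1 + y^2)
 u(y) = sqrt(C1 + y^2)


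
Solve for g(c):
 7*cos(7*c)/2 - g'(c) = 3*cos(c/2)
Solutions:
 g(c) = C1 - 6*sin(c/2) + sin(7*c)/2


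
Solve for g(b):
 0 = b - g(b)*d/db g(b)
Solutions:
 g(b) = -sqrt(C1 + b^2)
 g(b) = sqrt(C1 + b^2)


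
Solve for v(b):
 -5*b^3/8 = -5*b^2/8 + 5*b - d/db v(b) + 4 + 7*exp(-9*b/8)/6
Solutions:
 v(b) = C1 + 5*b^4/32 - 5*b^3/24 + 5*b^2/2 + 4*b - 28*exp(-9*b/8)/27


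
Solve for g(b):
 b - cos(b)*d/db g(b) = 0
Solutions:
 g(b) = C1 + Integral(b/cos(b), b)


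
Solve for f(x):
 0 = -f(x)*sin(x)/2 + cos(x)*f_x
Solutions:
 f(x) = C1/sqrt(cos(x))


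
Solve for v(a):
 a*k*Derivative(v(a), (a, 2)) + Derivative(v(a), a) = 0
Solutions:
 v(a) = C1 + a^(((re(k) - 1)*re(k) + im(k)^2)/(re(k)^2 + im(k)^2))*(C2*sin(log(a)*Abs(im(k))/(re(k)^2 + im(k)^2)) + C3*cos(log(a)*im(k)/(re(k)^2 + im(k)^2)))


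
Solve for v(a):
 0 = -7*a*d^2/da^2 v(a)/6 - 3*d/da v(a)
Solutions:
 v(a) = C1 + C2/a^(11/7)


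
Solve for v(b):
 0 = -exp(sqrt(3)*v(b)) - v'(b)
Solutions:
 v(b) = sqrt(3)*(2*log(1/(C1 + b)) - log(3))/6


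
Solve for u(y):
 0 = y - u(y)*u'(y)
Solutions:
 u(y) = -sqrt(C1 + y^2)
 u(y) = sqrt(C1 + y^2)


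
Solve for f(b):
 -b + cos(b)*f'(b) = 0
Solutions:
 f(b) = C1 + Integral(b/cos(b), b)


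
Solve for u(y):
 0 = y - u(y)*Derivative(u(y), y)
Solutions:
 u(y) = -sqrt(C1 + y^2)
 u(y) = sqrt(C1 + y^2)


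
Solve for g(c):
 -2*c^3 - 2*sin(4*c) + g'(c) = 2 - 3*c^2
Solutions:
 g(c) = C1 + c^4/2 - c^3 + 2*c - cos(4*c)/2


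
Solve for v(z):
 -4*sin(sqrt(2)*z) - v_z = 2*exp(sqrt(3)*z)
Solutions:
 v(z) = C1 - 2*sqrt(3)*exp(sqrt(3)*z)/3 + 2*sqrt(2)*cos(sqrt(2)*z)


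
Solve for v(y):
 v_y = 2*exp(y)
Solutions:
 v(y) = C1 + 2*exp(y)


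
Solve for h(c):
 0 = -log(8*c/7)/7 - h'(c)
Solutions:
 h(c) = C1 - c*log(c)/7 - 3*c*log(2)/7 + c/7 + c*log(7)/7


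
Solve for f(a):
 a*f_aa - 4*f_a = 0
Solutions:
 f(a) = C1 + C2*a^5


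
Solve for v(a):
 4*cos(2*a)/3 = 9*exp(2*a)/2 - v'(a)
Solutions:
 v(a) = C1 + 9*exp(2*a)/4 - 2*sin(2*a)/3


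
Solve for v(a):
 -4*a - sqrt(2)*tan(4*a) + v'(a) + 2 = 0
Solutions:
 v(a) = C1 + 2*a^2 - 2*a - sqrt(2)*log(cos(4*a))/4


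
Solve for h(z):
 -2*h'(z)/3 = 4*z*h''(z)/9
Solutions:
 h(z) = C1 + C2/sqrt(z)


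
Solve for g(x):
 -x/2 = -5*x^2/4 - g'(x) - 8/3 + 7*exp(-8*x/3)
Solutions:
 g(x) = C1 - 5*x^3/12 + x^2/4 - 8*x/3 - 21*exp(-8*x/3)/8


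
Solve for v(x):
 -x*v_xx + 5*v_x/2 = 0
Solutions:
 v(x) = C1 + C2*x^(7/2)


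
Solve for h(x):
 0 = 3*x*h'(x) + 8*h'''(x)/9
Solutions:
 h(x) = C1 + Integral(C2*airyai(-3*x/2) + C3*airybi(-3*x/2), x)


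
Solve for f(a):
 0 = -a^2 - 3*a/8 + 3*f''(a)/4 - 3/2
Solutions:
 f(a) = C1 + C2*a + a^4/9 + a^3/12 + a^2


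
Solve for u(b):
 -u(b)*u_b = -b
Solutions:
 u(b) = -sqrt(C1 + b^2)
 u(b) = sqrt(C1 + b^2)


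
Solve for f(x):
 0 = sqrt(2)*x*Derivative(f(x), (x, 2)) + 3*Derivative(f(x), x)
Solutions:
 f(x) = C1 + C2*x^(1 - 3*sqrt(2)/2)


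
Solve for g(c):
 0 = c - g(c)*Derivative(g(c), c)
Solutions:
 g(c) = -sqrt(C1 + c^2)
 g(c) = sqrt(C1 + c^2)


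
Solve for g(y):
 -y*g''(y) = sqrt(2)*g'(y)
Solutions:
 g(y) = C1 + C2*y^(1 - sqrt(2))


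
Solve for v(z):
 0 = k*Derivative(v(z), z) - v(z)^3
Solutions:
 v(z) = -sqrt(2)*sqrt(-k/(C1*k + z))/2
 v(z) = sqrt(2)*sqrt(-k/(C1*k + z))/2


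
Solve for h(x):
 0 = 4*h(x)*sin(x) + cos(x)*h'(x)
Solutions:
 h(x) = C1*cos(x)^4


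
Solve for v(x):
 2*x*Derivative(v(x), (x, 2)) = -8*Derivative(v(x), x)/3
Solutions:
 v(x) = C1 + C2/x^(1/3)


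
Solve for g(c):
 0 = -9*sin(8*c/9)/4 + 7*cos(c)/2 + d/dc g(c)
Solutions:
 g(c) = C1 - 7*sin(c)/2 - 81*cos(8*c/9)/32


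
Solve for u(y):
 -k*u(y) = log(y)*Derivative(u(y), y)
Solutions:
 u(y) = C1*exp(-k*li(y))


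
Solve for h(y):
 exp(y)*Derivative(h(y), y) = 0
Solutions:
 h(y) = C1


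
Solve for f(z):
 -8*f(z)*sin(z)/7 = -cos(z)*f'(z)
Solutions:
 f(z) = C1/cos(z)^(8/7)


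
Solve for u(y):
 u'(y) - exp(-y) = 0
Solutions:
 u(y) = C1 - exp(-y)


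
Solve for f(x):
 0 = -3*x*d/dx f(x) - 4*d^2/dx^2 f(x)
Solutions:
 f(x) = C1 + C2*erf(sqrt(6)*x/4)


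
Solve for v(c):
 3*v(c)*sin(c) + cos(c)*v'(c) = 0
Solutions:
 v(c) = C1*cos(c)^3


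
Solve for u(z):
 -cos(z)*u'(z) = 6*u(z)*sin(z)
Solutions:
 u(z) = C1*cos(z)^6


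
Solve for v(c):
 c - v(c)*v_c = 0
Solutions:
 v(c) = -sqrt(C1 + c^2)
 v(c) = sqrt(C1 + c^2)


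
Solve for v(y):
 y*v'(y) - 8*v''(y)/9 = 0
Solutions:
 v(y) = C1 + C2*erfi(3*y/4)


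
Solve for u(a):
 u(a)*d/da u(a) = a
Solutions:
 u(a) = -sqrt(C1 + a^2)
 u(a) = sqrt(C1 + a^2)


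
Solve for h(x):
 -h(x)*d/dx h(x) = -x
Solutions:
 h(x) = -sqrt(C1 + x^2)
 h(x) = sqrt(C1 + x^2)


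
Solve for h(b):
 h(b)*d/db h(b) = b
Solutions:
 h(b) = -sqrt(C1 + b^2)
 h(b) = sqrt(C1 + b^2)


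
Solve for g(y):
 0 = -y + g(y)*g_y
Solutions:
 g(y) = -sqrt(C1 + y^2)
 g(y) = sqrt(C1 + y^2)


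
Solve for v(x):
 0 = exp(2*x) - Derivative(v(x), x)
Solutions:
 v(x) = C1 + exp(2*x)/2


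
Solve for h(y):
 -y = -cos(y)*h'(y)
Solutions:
 h(y) = C1 + Integral(y/cos(y), y)


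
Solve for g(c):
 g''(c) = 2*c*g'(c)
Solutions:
 g(c) = C1 + C2*erfi(c)


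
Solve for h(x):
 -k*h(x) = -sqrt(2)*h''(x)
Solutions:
 h(x) = C1*exp(-2^(3/4)*sqrt(k)*x/2) + C2*exp(2^(3/4)*sqrt(k)*x/2)


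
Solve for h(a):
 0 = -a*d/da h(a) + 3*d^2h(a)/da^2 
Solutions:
 h(a) = C1 + C2*erfi(sqrt(6)*a/6)


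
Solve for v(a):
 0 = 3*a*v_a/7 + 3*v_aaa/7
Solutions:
 v(a) = C1 + Integral(C2*airyai(-a) + C3*airybi(-a), a)


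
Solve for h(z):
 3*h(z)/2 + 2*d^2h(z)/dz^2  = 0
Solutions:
 h(z) = C1*sin(sqrt(3)*z/2) + C2*cos(sqrt(3)*z/2)


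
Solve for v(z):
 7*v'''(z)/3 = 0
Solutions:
 v(z) = C1 + C2*z + C3*z^2


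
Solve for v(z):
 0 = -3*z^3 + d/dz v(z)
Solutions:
 v(z) = C1 + 3*z^4/4


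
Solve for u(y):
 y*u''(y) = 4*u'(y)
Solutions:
 u(y) = C1 + C2*y^5


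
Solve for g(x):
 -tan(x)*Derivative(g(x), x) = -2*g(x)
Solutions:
 g(x) = C1*sin(x)^2


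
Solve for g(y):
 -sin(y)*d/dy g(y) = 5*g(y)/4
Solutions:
 g(y) = C1*(cos(y) + 1)^(5/8)/(cos(y) - 1)^(5/8)


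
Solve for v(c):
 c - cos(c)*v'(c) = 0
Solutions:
 v(c) = C1 + Integral(c/cos(c), c)


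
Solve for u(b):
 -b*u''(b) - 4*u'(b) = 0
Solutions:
 u(b) = C1 + C2/b^3


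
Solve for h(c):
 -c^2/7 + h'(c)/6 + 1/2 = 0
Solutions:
 h(c) = C1 + 2*c^3/7 - 3*c


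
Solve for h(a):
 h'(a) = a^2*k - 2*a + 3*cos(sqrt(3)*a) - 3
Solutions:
 h(a) = C1 + a^3*k/3 - a^2 - 3*a + sqrt(3)*sin(sqrt(3)*a)


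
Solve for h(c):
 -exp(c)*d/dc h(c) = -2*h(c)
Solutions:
 h(c) = C1*exp(-2*exp(-c))


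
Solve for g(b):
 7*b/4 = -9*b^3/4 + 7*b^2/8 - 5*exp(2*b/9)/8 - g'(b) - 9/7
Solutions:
 g(b) = C1 - 9*b^4/16 + 7*b^3/24 - 7*b^2/8 - 9*b/7 - 45*exp(2*b/9)/16


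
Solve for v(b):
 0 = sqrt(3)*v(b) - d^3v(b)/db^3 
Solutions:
 v(b) = C3*exp(3^(1/6)*b) + (C1*sin(3^(2/3)*b/2) + C2*cos(3^(2/3)*b/2))*exp(-3^(1/6)*b/2)


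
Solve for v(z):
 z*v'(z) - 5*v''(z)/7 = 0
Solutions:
 v(z) = C1 + C2*erfi(sqrt(70)*z/10)


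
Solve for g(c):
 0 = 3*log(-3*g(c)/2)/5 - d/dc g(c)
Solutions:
 -5*Integral(1/(log(-_y) - log(2) + log(3)), (_y, g(c)))/3 = C1 - c


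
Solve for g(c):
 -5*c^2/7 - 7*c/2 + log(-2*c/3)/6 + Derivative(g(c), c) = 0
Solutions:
 g(c) = C1 + 5*c^3/21 + 7*c^2/4 - c*log(-c)/6 + c*(-log(2) + 1 + log(3))/6


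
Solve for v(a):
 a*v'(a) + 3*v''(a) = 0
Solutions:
 v(a) = C1 + C2*erf(sqrt(6)*a/6)
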